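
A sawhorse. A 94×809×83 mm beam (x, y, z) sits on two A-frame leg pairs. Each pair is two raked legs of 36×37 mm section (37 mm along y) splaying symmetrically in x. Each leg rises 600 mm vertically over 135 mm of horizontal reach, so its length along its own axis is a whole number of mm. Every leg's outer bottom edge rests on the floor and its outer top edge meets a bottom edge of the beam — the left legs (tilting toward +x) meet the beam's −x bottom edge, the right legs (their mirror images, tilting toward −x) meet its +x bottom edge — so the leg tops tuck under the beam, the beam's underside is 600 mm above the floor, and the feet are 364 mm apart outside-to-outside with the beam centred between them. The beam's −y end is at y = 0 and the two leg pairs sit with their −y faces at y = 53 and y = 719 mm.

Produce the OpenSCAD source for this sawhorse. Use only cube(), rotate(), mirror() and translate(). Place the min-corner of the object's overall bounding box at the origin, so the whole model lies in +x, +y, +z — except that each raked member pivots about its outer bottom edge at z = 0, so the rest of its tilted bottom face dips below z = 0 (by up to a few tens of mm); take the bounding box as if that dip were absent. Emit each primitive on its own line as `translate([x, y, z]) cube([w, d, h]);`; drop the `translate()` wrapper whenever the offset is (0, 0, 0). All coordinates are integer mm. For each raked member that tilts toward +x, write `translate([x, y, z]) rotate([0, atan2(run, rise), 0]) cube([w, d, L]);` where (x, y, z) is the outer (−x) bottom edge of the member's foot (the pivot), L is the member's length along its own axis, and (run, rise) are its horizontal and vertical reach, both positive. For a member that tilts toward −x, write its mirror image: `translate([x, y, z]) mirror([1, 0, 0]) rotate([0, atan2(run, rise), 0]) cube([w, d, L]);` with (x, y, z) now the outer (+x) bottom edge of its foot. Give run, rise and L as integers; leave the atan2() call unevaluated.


translate([135, 0, 600]) cube([94, 809, 83]);
translate([0, 53, 0]) rotate([0, atan2(135, 600), 0]) cube([36, 37, 615]);
translate([364, 53, 0]) mirror([1, 0, 0]) rotate([0, atan2(135, 600), 0]) cube([36, 37, 615]);
translate([0, 719, 0]) rotate([0, atan2(135, 600), 0]) cube([36, 37, 615]);
translate([364, 719, 0]) mirror([1, 0, 0]) rotate([0, atan2(135, 600), 0]) cube([36, 37, 615]);


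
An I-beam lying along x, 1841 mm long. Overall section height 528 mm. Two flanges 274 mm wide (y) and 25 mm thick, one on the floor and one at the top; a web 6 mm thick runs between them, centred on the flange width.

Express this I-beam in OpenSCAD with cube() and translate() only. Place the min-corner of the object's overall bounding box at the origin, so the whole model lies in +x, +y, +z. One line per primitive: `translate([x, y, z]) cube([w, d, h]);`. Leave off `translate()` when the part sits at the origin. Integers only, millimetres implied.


cube([1841, 274, 25]);
translate([0, 134, 25]) cube([1841, 6, 478]);
translate([0, 0, 503]) cube([1841, 274, 25]);


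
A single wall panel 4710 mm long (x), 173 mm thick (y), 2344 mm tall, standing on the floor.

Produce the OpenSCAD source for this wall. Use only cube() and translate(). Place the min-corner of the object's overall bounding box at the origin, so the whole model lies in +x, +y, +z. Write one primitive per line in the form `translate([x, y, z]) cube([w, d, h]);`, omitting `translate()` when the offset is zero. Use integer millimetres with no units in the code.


cube([4710, 173, 2344]);


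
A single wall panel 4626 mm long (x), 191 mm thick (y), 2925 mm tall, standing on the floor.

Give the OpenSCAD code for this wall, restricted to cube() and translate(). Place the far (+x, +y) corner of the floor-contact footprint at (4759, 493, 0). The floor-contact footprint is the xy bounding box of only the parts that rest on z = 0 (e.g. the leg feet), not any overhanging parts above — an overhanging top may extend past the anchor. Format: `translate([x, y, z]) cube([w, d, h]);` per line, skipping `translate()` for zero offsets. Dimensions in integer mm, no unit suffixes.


translate([133, 302, 0]) cube([4626, 191, 2925]);


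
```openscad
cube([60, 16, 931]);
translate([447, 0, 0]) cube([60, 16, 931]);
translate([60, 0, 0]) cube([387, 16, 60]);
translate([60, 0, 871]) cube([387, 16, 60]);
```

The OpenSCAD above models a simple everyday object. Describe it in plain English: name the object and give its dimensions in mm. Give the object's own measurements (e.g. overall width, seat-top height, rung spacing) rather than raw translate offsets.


A rectangular picture frame lying in the x–z plane (depth along y). The opening is 387 mm wide (x) by 811 mm tall (z), surrounded by a border 60 mm wide on all four sides. The frame is 16 mm deep and is made of two full-height vertical stiles with two horizontal rails fitted between them.


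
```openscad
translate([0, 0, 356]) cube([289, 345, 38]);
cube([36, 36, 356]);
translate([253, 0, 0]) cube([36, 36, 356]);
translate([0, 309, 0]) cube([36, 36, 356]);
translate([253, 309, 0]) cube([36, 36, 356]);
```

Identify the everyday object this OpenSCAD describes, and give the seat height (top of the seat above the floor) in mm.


A stool. The seat height is 394 mm.

A 289×345×38 slab at z = 356 on four corner posts — a stool. The seat top is 356 + 38 = 394 mm.


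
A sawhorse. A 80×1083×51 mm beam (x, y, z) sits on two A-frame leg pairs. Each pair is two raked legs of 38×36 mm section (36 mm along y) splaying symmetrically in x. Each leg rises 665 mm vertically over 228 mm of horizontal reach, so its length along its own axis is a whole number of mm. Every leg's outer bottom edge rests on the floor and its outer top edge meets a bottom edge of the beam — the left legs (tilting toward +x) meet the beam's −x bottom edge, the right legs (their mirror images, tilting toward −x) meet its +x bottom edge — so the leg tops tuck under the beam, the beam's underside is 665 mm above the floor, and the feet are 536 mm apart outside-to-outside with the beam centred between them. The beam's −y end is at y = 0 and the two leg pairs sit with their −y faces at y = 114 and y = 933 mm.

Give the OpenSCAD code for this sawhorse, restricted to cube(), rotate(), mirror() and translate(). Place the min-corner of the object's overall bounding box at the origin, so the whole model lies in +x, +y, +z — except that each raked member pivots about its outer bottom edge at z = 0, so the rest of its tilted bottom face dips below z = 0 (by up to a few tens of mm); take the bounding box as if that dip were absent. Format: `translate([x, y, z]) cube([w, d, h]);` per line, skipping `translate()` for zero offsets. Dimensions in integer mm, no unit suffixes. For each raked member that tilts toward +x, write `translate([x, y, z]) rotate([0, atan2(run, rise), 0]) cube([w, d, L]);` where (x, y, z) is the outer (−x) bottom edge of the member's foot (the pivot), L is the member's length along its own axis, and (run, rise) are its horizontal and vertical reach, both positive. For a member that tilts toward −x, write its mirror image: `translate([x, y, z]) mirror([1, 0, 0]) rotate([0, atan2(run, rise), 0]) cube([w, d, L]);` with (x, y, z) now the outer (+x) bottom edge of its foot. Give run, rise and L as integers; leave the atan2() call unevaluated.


translate([228, 0, 665]) cube([80, 1083, 51]);
translate([0, 114, 0]) rotate([0, atan2(228, 665), 0]) cube([38, 36, 703]);
translate([536, 114, 0]) mirror([1, 0, 0]) rotate([0, atan2(228, 665), 0]) cube([38, 36, 703]);
translate([0, 933, 0]) rotate([0, atan2(228, 665), 0]) cube([38, 36, 703]);
translate([536, 933, 0]) mirror([1, 0, 0]) rotate([0, atan2(228, 665), 0]) cube([38, 36, 703]);


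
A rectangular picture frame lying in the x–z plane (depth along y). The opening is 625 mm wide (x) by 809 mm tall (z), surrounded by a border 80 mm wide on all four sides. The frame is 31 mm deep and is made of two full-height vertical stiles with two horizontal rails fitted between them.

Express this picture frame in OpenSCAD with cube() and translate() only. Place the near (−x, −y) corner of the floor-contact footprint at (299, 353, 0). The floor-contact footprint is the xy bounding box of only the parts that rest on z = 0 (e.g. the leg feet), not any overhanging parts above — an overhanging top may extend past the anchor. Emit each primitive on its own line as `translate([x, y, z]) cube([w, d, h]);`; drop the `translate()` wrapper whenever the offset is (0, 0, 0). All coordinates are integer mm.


translate([299, 353, 0]) cube([80, 31, 969]);
translate([1004, 353, 0]) cube([80, 31, 969]);
translate([379, 353, 0]) cube([625, 31, 80]);
translate([379, 353, 889]) cube([625, 31, 80]);


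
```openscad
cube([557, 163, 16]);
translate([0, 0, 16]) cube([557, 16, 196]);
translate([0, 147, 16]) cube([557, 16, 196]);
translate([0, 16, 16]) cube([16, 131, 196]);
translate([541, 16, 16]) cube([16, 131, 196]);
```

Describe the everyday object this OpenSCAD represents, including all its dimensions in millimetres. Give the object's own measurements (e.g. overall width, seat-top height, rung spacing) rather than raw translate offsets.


An open-topped rectangular box: outside dimensions 557×163×212 mm, with a uniform wall and base thickness of 16 mm. The base is a full 557×163 slab on the floor; four walls sit on top of the base. The front and back walls (the −y and +y sides) span the full width; the two side walls fit between them.


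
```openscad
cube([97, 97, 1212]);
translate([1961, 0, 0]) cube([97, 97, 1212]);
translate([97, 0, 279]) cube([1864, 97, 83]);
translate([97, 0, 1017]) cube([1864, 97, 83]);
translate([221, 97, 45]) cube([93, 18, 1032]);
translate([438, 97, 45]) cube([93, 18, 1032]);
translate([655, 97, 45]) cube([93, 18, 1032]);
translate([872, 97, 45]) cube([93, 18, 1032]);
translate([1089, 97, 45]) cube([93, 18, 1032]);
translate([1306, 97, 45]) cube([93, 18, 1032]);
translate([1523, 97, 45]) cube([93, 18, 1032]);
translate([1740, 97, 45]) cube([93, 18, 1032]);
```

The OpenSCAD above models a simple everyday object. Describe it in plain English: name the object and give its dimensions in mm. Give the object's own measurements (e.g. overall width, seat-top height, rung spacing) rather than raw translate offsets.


A fence section. Two 97×97 mm posts, 1212 mm tall, stand on the floor with a clear span of 1864 mm between their inner faces. Two horizontal rails of 97×83 mm section span the gap between the posts with their undersides at z = 279 mm and z = 1017 mm, flush with the posts' −y face. 8 pickets, each 93 mm wide, 18 mm thick and 1032 mm tall, are fixed to the +y face of the rails with their bottoms at z = 45 mm, spaced across the span with a 124 mm gap after the −x post and between neighbouring pickets, with 128 mm left before the +x post.


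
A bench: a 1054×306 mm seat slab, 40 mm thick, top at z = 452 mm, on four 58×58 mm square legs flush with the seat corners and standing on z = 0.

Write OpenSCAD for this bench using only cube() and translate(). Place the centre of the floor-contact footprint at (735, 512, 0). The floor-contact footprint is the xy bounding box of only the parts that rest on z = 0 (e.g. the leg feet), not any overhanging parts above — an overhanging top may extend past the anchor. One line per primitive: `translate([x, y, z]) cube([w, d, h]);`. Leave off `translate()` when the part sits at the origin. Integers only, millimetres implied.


translate([208, 359, 412]) cube([1054, 306, 40]);
translate([208, 359, 0]) cube([58, 58, 412]);
translate([208, 607, 0]) cube([58, 58, 412]);
translate([1204, 359, 0]) cube([58, 58, 412]);
translate([1204, 607, 0]) cube([58, 58, 412]);


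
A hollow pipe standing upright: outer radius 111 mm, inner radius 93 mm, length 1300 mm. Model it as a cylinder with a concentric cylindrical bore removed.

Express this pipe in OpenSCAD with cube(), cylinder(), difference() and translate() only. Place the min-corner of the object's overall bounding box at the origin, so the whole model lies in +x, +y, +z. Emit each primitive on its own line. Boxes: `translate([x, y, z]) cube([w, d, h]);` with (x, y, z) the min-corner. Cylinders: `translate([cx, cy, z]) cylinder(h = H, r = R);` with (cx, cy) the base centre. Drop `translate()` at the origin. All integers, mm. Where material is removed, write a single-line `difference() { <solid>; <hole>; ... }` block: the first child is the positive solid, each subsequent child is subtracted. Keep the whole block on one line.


difference() { translate([111, 111, 0]) cylinder(h = 1300, r = 111); translate([111, 111, 0]) cylinder(h = 1300, r = 93); }


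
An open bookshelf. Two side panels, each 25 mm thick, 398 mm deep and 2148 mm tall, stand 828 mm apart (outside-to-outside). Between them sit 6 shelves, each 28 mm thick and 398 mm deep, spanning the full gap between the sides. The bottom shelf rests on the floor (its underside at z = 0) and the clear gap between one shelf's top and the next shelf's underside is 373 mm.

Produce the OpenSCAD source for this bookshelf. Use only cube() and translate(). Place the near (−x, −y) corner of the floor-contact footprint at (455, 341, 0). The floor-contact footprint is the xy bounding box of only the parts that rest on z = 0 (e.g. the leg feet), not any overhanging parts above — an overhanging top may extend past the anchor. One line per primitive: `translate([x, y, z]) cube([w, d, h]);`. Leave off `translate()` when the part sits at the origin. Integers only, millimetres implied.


translate([455, 341, 0]) cube([25, 398, 2148]);
translate([1258, 341, 0]) cube([25, 398, 2148]);
translate([480, 341, 0]) cube([778, 398, 28]);
translate([480, 341, 401]) cube([778, 398, 28]);
translate([480, 341, 802]) cube([778, 398, 28]);
translate([480, 341, 1203]) cube([778, 398, 28]);
translate([480, 341, 1604]) cube([778, 398, 28]);
translate([480, 341, 2005]) cube([778, 398, 28]);


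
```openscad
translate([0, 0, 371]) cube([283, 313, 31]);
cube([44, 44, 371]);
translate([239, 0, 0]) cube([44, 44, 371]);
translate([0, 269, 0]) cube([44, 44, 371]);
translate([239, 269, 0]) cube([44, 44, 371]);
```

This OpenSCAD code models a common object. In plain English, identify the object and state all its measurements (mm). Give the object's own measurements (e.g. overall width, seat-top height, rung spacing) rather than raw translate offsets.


A simple wooden stool: a rectangular seat 283 mm (x) by 313 mm (y), 31 mm thick, top face at z = 402 mm, on four square legs, each 44×44 mm in cross-section. The legs rest on z = 0, each flush with a corner of the seat.


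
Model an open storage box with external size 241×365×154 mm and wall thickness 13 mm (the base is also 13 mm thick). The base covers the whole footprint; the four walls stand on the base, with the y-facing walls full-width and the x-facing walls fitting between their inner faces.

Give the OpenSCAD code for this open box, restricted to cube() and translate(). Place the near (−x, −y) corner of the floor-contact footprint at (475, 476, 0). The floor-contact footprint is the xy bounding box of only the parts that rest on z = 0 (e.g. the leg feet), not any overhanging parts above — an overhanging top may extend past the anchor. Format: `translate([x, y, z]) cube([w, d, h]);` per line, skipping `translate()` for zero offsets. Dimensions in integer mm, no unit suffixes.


translate([475, 476, 0]) cube([241, 365, 13]);
translate([475, 476, 13]) cube([241, 13, 141]);
translate([475, 828, 13]) cube([241, 13, 141]);
translate([475, 489, 13]) cube([13, 339, 141]);
translate([703, 489, 13]) cube([13, 339, 141]);


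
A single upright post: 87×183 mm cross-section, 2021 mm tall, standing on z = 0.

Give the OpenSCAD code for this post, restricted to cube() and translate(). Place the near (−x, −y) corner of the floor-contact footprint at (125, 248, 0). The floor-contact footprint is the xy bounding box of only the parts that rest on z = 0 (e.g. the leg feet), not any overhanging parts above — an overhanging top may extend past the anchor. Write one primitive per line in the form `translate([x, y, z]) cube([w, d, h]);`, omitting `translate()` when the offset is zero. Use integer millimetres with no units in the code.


translate([125, 248, 0]) cube([87, 183, 2021]);


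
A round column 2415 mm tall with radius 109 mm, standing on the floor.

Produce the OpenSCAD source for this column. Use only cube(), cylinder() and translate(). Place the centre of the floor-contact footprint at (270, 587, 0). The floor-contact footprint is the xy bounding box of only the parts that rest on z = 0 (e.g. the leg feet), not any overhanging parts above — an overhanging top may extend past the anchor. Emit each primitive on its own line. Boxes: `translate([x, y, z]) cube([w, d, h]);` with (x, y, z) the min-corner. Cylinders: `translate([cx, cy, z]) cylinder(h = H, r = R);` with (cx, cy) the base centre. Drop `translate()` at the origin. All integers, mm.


translate([270, 587, 0]) cylinder(h = 2415, r = 109);


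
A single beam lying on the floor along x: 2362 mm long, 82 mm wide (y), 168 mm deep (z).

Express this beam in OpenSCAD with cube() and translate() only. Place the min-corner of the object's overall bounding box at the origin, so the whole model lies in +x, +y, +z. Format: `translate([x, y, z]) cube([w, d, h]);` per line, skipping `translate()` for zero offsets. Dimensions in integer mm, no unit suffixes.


cube([2362, 82, 168]);


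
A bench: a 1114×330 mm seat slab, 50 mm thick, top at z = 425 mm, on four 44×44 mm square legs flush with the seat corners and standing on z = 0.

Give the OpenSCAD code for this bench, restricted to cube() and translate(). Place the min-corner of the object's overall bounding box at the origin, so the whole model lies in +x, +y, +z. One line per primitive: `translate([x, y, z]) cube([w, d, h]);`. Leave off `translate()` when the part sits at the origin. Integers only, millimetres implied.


// leg_h = 425 − 50 = 375
translate([0, 0, 375]) cube([1114, 330, 50]);
cube([44, 44, 375]);
translate([0, 286, 0]) cube([44, 44, 375]);
translate([1070, 0, 0]) cube([44, 44, 375]);
translate([1070, 286, 0]) cube([44, 44, 375]);


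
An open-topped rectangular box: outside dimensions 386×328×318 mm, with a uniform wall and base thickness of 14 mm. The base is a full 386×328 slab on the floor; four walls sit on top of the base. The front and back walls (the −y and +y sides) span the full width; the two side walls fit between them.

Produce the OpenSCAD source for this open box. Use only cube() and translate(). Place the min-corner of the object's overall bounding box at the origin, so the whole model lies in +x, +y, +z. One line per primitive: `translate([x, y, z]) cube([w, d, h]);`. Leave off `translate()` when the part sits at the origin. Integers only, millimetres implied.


cube([386, 328, 14]);
translate([0, 0, 14]) cube([386, 14, 304]);
translate([0, 314, 14]) cube([386, 14, 304]);
translate([0, 14, 14]) cube([14, 300, 304]);
translate([372, 14, 14]) cube([14, 300, 304]);


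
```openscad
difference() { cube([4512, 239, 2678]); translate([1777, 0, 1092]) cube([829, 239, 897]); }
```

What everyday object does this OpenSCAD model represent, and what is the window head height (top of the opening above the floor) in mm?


A wall with a window opening. The window head height is 1989 mm.

A wall with a rectangular opening subtracted — a window. Sill at z = 1092, opening 897 mm tall, so the head is at 1092 + 897 = 1989 mm.


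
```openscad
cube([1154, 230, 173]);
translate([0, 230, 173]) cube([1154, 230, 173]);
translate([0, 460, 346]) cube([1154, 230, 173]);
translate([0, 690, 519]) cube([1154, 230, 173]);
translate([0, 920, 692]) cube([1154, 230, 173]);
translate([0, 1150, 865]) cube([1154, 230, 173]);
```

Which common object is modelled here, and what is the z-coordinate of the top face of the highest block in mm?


A staircase. The total rise is 1038 mm.

6 identical blocks, each offset up and back from the previous — a staircase. Each step is 173 mm tall and there are 6 of them, so the total rise is 6 × 173 = 1038 mm.


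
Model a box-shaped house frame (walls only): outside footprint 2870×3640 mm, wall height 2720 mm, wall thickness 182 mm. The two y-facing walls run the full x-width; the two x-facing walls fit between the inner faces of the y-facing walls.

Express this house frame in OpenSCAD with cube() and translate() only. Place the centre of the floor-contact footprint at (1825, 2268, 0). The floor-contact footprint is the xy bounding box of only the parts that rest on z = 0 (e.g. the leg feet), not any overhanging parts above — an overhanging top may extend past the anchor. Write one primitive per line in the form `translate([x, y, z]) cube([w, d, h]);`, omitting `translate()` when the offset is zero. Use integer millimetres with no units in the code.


translate([390, 448, 0]) cube([2870, 182, 2720]);
translate([390, 3906, 0]) cube([2870, 182, 2720]);
translate([390, 630, 0]) cube([182, 3276, 2720]);
translate([3078, 630, 0]) cube([182, 3276, 2720]);


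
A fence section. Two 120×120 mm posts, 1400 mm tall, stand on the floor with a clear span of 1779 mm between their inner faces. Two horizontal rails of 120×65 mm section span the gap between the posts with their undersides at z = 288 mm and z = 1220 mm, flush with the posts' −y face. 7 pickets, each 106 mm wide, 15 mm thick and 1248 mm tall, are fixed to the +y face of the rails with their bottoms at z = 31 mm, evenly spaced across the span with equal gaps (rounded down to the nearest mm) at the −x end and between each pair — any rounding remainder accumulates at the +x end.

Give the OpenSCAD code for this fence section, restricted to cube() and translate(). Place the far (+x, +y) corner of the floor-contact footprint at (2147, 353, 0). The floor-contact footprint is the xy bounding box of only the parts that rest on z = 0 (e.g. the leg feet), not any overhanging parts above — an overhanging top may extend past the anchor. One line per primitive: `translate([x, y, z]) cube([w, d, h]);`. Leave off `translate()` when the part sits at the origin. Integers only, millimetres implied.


translate([128, 233, 0]) cube([120, 120, 1400]);
translate([2027, 233, 0]) cube([120, 120, 1400]);
translate([248, 233, 288]) cube([1779, 120, 65]);
translate([248, 233, 1220]) cube([1779, 120, 65]);
translate([377, 353, 31]) cube([106, 15, 1248]);
translate([612, 353, 31]) cube([106, 15, 1248]);
translate([847, 353, 31]) cube([106, 15, 1248]);
translate([1082, 353, 31]) cube([106, 15, 1248]);
translate([1317, 353, 31]) cube([106, 15, 1248]);
translate([1552, 353, 31]) cube([106, 15, 1248]);
translate([1787, 353, 31]) cube([106, 15, 1248]);


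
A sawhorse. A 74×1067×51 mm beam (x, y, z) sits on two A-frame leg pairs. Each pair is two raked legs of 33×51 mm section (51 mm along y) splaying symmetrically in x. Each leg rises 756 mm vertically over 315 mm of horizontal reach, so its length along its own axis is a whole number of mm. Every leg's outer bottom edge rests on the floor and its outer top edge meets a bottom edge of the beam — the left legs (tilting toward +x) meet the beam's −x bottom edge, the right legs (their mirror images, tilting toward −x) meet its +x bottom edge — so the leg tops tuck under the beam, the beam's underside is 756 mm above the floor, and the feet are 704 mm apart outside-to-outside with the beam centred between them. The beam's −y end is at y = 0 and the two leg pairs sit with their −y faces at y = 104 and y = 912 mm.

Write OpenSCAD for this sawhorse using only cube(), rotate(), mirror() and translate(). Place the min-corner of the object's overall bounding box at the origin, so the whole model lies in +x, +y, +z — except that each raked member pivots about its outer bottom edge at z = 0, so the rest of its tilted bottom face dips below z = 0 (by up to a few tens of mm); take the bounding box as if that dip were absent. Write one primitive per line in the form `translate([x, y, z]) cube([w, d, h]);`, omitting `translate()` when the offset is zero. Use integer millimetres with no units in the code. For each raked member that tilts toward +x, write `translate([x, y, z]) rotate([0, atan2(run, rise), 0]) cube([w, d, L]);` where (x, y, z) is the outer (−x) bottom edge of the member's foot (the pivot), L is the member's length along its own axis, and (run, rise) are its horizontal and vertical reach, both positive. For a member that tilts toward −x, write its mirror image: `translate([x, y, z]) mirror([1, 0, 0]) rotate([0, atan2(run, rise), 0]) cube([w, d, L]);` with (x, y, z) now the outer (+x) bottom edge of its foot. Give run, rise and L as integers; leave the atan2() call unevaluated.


// leg length = √(315² + 756²) = 819
// right-leg outer foot x = 2·315 + 74 = 704
// beam min-corner = (315, 0, 756)
translate([315, 0, 756]) cube([74, 1067, 51]);
translate([0, 104, 0]) rotate([0, atan2(315, 756), 0]) cube([33, 51, 819]);
translate([704, 104, 0]) mirror([1, 0, 0]) rotate([0, atan2(315, 756), 0]) cube([33, 51, 819]);
translate([0, 912, 0]) rotate([0, atan2(315, 756), 0]) cube([33, 51, 819]);
translate([704, 912, 0]) mirror([1, 0, 0]) rotate([0, atan2(315, 756), 0]) cube([33, 51, 819]);


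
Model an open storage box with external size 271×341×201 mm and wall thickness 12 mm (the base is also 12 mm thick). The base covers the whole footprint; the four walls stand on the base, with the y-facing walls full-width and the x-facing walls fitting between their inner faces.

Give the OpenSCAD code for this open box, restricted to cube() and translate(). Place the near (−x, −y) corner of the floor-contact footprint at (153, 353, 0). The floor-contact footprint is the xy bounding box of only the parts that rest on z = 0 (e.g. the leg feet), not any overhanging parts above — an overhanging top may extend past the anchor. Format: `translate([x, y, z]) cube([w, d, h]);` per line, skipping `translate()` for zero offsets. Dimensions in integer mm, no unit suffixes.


translate([153, 353, 0]) cube([271, 341, 12]);
translate([153, 353, 12]) cube([271, 12, 189]);
translate([153, 682, 12]) cube([271, 12, 189]);
translate([153, 365, 12]) cube([12, 317, 189]);
translate([412, 365, 12]) cube([12, 317, 189]);


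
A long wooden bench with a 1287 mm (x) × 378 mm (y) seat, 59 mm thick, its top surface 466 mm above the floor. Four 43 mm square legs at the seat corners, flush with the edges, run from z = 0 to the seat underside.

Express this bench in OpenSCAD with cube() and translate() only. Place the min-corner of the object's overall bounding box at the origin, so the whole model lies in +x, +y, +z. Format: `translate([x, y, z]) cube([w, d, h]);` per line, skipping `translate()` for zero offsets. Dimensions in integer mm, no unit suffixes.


// leg_h = 466 − 59 = 407
translate([0, 0, 407]) cube([1287, 378, 59]);
cube([43, 43, 407]);
translate([0, 335, 0]) cube([43, 43, 407]);
translate([1244, 0, 0]) cube([43, 43, 407]);
translate([1244, 335, 0]) cube([43, 43, 407]);


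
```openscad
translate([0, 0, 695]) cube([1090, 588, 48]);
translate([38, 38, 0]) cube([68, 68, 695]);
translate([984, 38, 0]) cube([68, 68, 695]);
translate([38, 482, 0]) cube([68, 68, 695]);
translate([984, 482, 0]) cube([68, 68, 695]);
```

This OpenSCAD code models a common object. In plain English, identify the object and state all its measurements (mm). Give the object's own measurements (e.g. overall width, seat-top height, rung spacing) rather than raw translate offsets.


A rectangular dining table. The top is 1090×588×48 mm with its upper surface at z = 743 mm. It stands on four 68×68 mm square legs, each inset 38 mm from the nearest pair of top edges, running from the floor to the underside of the top.


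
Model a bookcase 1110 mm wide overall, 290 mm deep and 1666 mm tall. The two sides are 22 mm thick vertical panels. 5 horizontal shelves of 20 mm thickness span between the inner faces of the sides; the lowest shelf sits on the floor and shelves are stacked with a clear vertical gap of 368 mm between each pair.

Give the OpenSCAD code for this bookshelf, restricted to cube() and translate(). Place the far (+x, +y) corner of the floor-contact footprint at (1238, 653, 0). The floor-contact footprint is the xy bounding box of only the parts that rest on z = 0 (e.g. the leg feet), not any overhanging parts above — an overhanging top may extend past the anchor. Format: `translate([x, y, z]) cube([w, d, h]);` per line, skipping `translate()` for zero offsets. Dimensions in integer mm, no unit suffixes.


translate([128, 363, 0]) cube([22, 290, 1666]);
translate([1216, 363, 0]) cube([22, 290, 1666]);
translate([150, 363, 0]) cube([1066, 290, 20]);
translate([150, 363, 388]) cube([1066, 290, 20]);
translate([150, 363, 776]) cube([1066, 290, 20]);
translate([150, 363, 1164]) cube([1066, 290, 20]);
translate([150, 363, 1552]) cube([1066, 290, 20]);


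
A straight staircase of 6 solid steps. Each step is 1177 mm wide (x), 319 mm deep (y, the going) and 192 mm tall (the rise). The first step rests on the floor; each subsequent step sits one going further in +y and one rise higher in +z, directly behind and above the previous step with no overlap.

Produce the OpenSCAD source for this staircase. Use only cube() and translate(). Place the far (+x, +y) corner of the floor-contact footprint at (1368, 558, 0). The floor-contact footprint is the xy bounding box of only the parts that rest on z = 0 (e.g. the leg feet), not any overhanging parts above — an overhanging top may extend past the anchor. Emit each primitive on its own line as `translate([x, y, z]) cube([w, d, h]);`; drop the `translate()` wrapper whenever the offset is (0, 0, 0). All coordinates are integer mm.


translate([191, 239, 0]) cube([1177, 319, 192]);
translate([191, 558, 192]) cube([1177, 319, 192]);
translate([191, 877, 384]) cube([1177, 319, 192]);
translate([191, 1196, 576]) cube([1177, 319, 192]);
translate([191, 1515, 768]) cube([1177, 319, 192]);
translate([191, 1834, 960]) cube([1177, 319, 192]);


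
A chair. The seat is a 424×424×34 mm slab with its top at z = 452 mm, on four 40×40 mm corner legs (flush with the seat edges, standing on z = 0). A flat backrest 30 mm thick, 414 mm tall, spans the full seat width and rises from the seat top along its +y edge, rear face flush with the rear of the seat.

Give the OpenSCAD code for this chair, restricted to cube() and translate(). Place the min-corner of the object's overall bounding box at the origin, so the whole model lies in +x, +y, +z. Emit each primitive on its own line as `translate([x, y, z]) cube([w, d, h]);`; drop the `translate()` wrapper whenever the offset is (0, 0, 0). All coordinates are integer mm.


// leg_h = 452 - 34 = 418
translate([0, 0, 418]) cube([424, 424, 34]);
cube([40, 40, 418]);
translate([384, 0, 0]) cube([40, 40, 418]);
translate([0, 384, 0]) cube([40, 40, 418]);
translate([384, 384, 0]) cube([40, 40, 418]);
translate([0, 394, 452]) cube([424, 30, 414]);


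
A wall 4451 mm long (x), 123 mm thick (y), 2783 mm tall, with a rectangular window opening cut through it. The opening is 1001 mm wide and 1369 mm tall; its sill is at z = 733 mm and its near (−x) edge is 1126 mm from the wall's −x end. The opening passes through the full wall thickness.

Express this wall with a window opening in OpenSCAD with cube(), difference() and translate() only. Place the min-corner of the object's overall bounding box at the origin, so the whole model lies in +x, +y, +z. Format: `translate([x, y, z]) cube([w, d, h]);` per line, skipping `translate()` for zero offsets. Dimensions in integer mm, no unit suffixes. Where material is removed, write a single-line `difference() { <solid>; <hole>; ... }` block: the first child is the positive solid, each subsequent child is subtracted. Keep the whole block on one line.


difference() { cube([4451, 123, 2783]); translate([1126, 0, 733]) cube([1001, 123, 1369]); }


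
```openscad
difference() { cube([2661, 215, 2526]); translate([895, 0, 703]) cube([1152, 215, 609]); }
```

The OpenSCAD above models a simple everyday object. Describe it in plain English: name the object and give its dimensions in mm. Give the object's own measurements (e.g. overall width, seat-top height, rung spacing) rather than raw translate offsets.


A wall 2661 mm long (x), 215 mm thick (y), 2526 mm tall, with a rectangular window opening cut through it. The opening is 1152 mm wide and 609 mm tall; its sill is at z = 703 mm and its near (−x) edge is 895 mm from the wall's −x end. The opening passes through the full wall thickness.


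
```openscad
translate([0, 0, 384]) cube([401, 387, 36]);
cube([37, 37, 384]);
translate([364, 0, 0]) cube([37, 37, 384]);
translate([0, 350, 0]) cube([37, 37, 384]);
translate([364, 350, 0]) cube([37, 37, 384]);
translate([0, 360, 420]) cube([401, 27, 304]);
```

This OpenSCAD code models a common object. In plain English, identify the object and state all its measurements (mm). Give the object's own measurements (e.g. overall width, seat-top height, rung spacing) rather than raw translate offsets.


A chair. The seat is a 401×387×36 mm slab with its top at z = 420 mm, on four 37×37 mm corner legs (flush with the seat edges, standing on z = 0). A flat backrest 27 mm thick, 304 mm tall, spans the full seat width and rises from the seat top along its +y edge, rear face flush with the rear of the seat.


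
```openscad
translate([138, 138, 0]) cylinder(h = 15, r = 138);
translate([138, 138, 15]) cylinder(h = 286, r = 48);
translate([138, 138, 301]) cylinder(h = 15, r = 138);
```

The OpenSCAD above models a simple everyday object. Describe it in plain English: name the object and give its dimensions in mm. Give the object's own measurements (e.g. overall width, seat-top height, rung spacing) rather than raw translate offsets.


A spool: two coaxial disc flanges of radius 138 mm and thickness 15 mm, joined by a core cylinder of radius 48 mm and height 286 mm. The lower flange rests on z = 0 and the three cylinders share a vertical axis.


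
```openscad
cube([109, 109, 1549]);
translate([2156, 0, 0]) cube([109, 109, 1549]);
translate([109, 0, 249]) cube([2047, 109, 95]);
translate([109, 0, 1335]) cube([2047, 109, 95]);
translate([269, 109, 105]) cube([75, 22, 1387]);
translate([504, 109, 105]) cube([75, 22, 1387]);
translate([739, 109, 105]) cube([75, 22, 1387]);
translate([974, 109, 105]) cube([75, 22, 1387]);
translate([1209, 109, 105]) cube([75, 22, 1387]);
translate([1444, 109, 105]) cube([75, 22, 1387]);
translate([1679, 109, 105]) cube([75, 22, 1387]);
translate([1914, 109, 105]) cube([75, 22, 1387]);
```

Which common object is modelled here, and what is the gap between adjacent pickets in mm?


A fence section. The picket gap is 160 mm.

Two posts, two rails, 8 pickets — a fence section. Span 2047 mm holds 8 pickets of 75 mm with 9 equal gaps: ⌊(2047 − 8·75) / 9⌋ = 160 mm.


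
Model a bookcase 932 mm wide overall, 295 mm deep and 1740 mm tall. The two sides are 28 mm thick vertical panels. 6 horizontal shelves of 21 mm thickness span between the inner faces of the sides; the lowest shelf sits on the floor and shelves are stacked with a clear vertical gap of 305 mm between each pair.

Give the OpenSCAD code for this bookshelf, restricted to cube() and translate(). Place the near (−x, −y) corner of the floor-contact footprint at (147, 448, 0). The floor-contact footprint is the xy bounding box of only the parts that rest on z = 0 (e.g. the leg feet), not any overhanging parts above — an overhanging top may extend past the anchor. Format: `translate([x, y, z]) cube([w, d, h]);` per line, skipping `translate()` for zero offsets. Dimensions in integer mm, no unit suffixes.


translate([147, 448, 0]) cube([28, 295, 1740]);
translate([1051, 448, 0]) cube([28, 295, 1740]);
translate([175, 448, 0]) cube([876, 295, 21]);
translate([175, 448, 326]) cube([876, 295, 21]);
translate([175, 448, 652]) cube([876, 295, 21]);
translate([175, 448, 978]) cube([876, 295, 21]);
translate([175, 448, 1304]) cube([876, 295, 21]);
translate([175, 448, 1630]) cube([876, 295, 21]);


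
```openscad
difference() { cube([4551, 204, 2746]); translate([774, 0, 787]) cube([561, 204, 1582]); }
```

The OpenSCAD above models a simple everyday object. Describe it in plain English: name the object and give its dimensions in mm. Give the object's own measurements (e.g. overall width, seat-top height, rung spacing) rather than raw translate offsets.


A wall 4551 mm long (x), 204 mm thick (y), 2746 mm tall, with a rectangular window opening cut through it. The opening is 561 mm wide and 1582 mm tall; its sill is at z = 787 mm and its near (−x) edge is 774 mm from the wall's −x end. The opening passes through the full wall thickness.


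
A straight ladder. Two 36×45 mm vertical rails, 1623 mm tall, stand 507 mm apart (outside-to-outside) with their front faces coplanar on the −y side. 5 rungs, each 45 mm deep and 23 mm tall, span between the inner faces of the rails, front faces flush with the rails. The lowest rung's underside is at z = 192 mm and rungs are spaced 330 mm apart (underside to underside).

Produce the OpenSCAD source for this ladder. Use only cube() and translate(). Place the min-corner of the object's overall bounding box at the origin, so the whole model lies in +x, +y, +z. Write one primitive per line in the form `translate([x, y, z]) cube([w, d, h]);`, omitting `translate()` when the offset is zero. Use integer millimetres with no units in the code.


cube([36, 45, 1623]);
translate([471, 0, 0]) cube([36, 45, 1623]);
translate([36, 0, 192]) cube([435, 45, 23]);
translate([36, 0, 522]) cube([435, 45, 23]);
translate([36, 0, 852]) cube([435, 45, 23]);
translate([36, 0, 1182]) cube([435, 45, 23]);
translate([36, 0, 1512]) cube([435, 45, 23]);


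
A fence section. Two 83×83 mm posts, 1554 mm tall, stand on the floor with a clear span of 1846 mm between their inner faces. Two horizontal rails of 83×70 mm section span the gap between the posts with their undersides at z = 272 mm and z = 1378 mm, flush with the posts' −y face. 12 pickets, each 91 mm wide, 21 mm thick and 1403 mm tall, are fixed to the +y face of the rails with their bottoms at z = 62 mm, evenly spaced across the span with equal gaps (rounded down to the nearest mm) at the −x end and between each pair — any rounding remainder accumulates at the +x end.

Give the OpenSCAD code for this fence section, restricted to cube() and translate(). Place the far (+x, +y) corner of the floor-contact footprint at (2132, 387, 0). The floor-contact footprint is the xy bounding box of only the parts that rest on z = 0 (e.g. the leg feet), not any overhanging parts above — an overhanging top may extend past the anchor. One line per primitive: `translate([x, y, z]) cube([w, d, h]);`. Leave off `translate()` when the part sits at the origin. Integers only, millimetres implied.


translate([120, 304, 0]) cube([83, 83, 1554]);
translate([2049, 304, 0]) cube([83, 83, 1554]);
translate([203, 304, 272]) cube([1846, 83, 70]);
translate([203, 304, 1378]) cube([1846, 83, 70]);
translate([261, 387, 62]) cube([91, 21, 1403]);
translate([410, 387, 62]) cube([91, 21, 1403]);
translate([559, 387, 62]) cube([91, 21, 1403]);
translate([708, 387, 62]) cube([91, 21, 1403]);
translate([857, 387, 62]) cube([91, 21, 1403]);
translate([1006, 387, 62]) cube([91, 21, 1403]);
translate([1155, 387, 62]) cube([91, 21, 1403]);
translate([1304, 387, 62]) cube([91, 21, 1403]);
translate([1453, 387, 62]) cube([91, 21, 1403]);
translate([1602, 387, 62]) cube([91, 21, 1403]);
translate([1751, 387, 62]) cube([91, 21, 1403]);
translate([1900, 387, 62]) cube([91, 21, 1403]);


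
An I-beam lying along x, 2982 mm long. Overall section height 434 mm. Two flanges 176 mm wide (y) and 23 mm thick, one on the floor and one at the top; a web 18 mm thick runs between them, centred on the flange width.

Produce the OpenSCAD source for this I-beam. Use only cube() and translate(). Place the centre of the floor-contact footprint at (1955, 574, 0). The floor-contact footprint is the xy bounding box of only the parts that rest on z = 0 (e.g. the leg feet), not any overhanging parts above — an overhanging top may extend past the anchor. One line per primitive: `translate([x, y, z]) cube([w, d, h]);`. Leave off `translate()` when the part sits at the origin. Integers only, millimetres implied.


translate([464, 486, 0]) cube([2982, 176, 23]);
translate([464, 565, 23]) cube([2982, 18, 388]);
translate([464, 486, 411]) cube([2982, 176, 23]);
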